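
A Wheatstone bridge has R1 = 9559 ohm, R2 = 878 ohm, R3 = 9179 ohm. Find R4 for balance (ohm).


At balance: R1*R4 = R2*R3, so R4 = R2*R3/R1.
R4 = 878 * 9179 / 9559
R4 = 8059162 / 9559
R4 = 843.1 ohm

843.1 ohm


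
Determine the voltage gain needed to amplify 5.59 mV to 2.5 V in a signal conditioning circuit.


Gain = Vout / Vin (converting to same units).
G = 2.5 V / 5.59 mV
G = 2500.0 mV / 5.59 mV
G = 447.23

447.23


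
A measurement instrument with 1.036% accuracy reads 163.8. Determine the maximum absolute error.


Absolute error = (accuracy% / 100) * reading.
Error = (1.036 / 100) * 163.8
Error = 0.01036 * 163.8
Error = 1.697

1.697


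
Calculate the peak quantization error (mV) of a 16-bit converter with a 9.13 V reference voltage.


The maximum quantization error is +/- LSB/2.
LSB = Vref / 2^n = 9.13 / 65536 = 0.00013931 V
Max error = LSB / 2 = 0.00013931 / 2 = 6.966e-05 V
Max error = 0.0697 mV

0.0697 mV


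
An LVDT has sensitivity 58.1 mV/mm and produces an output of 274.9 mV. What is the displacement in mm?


Displacement = Vout / sensitivity.
d = 274.9 / 58.1
d = 4.731 mm

4.731 mm


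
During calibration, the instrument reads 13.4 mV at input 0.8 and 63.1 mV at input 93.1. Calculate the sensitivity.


Sensitivity = (y2 - y1) / (x2 - x1).
S = (63.1 - 13.4) / (93.1 - 0.8)
S = 49.7 / 92.3
S = 0.5385 mV/unit

0.5385 mV/unit


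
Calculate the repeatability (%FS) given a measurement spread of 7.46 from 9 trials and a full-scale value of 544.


Repeatability = (spread / full scale) * 100%.
R = (7.46 / 544) * 100
R = 1.371 %FS

1.371 %FS


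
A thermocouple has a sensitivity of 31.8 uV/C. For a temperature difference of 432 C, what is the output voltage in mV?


The thermocouple output V = sensitivity * dT.
V = 31.8 uV/C * 432 C
V = 13737.6 uV
V = 13.738 mV

13.738 mV


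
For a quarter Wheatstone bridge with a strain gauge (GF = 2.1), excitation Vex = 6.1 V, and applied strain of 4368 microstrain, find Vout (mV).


Quarter bridge output: Vout = (GF * epsilon * Vex) / 4.
Vout = (2.1 * 4368e-6 * 6.1) / 4
Vout = 0.05595408 / 4 V
Vout = 0.01398852 V = 13.9885 mV

13.9885 mV


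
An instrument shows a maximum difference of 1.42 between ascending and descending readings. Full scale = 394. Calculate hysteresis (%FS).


Hysteresis = (max difference / full scale) * 100%.
H = (1.42 / 394) * 100
H = 0.36 %FS

0.36 %FS


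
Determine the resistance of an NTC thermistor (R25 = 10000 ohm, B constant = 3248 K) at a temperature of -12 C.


NTC thermistor equation: Rt = R25 * exp(B * (1/T - 1/T25)).
T in Kelvin: 261.15 K, T25 = 298.15 K
1/T - 1/T25 = 1/261.15 - 1/298.15 = 0.0004752
B * (1/T - 1/T25) = 3248 * 0.0004752 = 1.5435
Rt = 10000 * exp(1.5435) = 46807.2 ohm

46807.2 ohm


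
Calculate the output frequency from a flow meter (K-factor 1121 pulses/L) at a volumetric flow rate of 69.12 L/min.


Frequency = K * Q / 60 (converting L/min to L/s).
f = 1121 * 69.12 / 60
f = 77483.52 / 60
f = 1291.39 Hz

1291.39 Hz


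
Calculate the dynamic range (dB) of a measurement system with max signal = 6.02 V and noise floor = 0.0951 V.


Dynamic range = 20 * log10(Vmax / Vnoise).
DR = 20 * log10(6.02 / 0.0951)
DR = 20 * log10(63.3)
DR = 36.03 dB

36.03 dB


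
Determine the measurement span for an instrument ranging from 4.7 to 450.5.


Span = upper range - lower range.
Span = 450.5 - (4.7)
Span = 445.8

445.8


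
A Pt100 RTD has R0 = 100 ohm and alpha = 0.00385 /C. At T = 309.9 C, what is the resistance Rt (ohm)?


The RTD equation: Rt = R0 * (1 + alpha * T).
Rt = 100 * (1 + 0.00385 * 309.9)
Rt = 100 * (1 + 1.193115)
Rt = 100 * 2.193115
Rt = 219.311 ohm

219.311 ohm


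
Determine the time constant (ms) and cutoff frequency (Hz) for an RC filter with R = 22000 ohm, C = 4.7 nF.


Time constant: tau = R * C.
tau = 22000 * 4.70e-09 = 0.0001034 s
tau = 0.1034 ms
Cutoff frequency: fc = 1 / (2*pi*R*C).
fc = 1 / (2*pi*0.0001034) = 1539.22 Hz

tau = 0.1034 ms, fc = 1539.22 Hz


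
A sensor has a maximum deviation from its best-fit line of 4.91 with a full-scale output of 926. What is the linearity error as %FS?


Linearity error = (max deviation / full scale) * 100%.
Linearity = (4.91 / 926) * 100
Linearity = 0.53 %FS

0.53 %FS


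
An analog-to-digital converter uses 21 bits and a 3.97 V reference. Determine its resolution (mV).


The resolution (LSB) of an ADC is Vref / 2^n.
LSB = 3.97 / 2^21
LSB = 3.97 / 2097152
LSB = 1.89e-06 V = 0.00189304 mV

0.00189304 mV


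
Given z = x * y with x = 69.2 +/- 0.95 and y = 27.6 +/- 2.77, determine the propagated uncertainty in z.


For a product z = x*y, the relative uncertainty is:
uz/z = sqrt((ux/x)^2 + (uy/y)^2)
Relative uncertainties: ux/x = 0.95/69.2 = 0.013728
uy/y = 2.77/27.6 = 0.100362
z = 69.2 * 27.6 = 1909.9
uz = 1909.9 * sqrt(0.013728^2 + 0.100362^2) = 193.469

193.469


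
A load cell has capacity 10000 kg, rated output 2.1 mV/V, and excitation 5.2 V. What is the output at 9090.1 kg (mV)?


Vout = rated_output * Vex * (load / capacity).
Vout = 2.1 * 5.2 * (9090.1 / 10000)
Vout = 2.1 * 5.2 * 0.90901
Vout = 9.926 mV

9.926 mV


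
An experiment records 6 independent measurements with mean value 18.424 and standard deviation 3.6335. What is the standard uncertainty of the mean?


The standard uncertainty for Type A evaluation is u = s / sqrt(n).
u = 3.6335 / sqrt(6)
u = 3.6335 / 2.4495
u = 1.4834

1.4834


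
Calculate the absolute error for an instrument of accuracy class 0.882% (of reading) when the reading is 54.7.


Absolute error = (accuracy% / 100) * reading.
Error = (0.882 / 100) * 54.7
Error = 0.00882 * 54.7
Error = 0.4825

0.4825


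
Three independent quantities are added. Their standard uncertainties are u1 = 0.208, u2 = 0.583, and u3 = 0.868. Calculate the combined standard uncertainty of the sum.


For a sum of independent quantities, uc = sqrt(u1^2 + u2^2 + u3^2).
uc = sqrt(0.208^2 + 0.583^2 + 0.868^2)
uc = sqrt(0.043264 + 0.339889 + 0.753424)
uc = 1.0661

1.0661


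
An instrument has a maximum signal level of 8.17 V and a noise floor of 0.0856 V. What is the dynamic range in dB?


Dynamic range = 20 * log10(Vmax / Vnoise).
DR = 20 * log10(8.17 / 0.0856)
DR = 20 * log10(95.44)
DR = 39.59 dB

39.59 dB


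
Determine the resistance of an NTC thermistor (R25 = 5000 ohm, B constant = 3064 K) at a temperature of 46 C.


NTC thermistor equation: Rt = R25 * exp(B * (1/T - 1/T25)).
T in Kelvin: 319.15 K, T25 = 298.15 K
1/T - 1/T25 = 1/319.15 - 1/298.15 = -0.00022069
B * (1/T - 1/T25) = 3064 * -0.00022069 = -0.6762
Rt = 5000 * exp(-0.6762) = 2542.7 ohm

2542.7 ohm


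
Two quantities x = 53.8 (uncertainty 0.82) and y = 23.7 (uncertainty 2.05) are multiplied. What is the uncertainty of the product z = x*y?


For a product z = x*y, the relative uncertainty is:
uz/z = sqrt((ux/x)^2 + (uy/y)^2)
Relative uncertainties: ux/x = 0.82/53.8 = 0.015242
uy/y = 2.05/23.7 = 0.086498
z = 53.8 * 23.7 = 1275.1
uz = 1275.1 * sqrt(0.015242^2 + 0.086498^2) = 111.989

111.989


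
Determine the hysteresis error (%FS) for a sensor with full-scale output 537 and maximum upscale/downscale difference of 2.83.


Hysteresis = (max difference / full scale) * 100%.
H = (2.83 / 537) * 100
H = 0.527 %FS

0.527 %FS


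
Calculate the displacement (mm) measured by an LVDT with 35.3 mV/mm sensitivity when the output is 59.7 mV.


Displacement = Vout / sensitivity.
d = 59.7 / 35.3
d = 1.691 mm

1.691 mm


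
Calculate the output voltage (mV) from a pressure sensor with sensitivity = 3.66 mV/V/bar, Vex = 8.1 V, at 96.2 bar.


Output = sensitivity * Vex * P.
Vout = 3.66 * 8.1 * 96.2
Vout = 29.646 * 96.2
Vout = 2851.95 mV

2851.95 mV


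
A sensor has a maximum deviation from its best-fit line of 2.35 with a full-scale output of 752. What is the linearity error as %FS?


Linearity error = (max deviation / full scale) * 100%.
Linearity = (2.35 / 752) * 100
Linearity = 0.312 %FS

0.312 %FS


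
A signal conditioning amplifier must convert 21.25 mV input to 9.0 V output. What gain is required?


Gain = Vout / Vin (converting to same units).
G = 9.0 V / 21.25 mV
G = 9000.0 mV / 21.25 mV
G = 423.53

423.53


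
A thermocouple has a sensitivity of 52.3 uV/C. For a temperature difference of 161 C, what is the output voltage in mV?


The thermocouple output V = sensitivity * dT.
V = 52.3 uV/C * 161 C
V = 8420.3 uV
V = 8.42 mV

8.42 mV


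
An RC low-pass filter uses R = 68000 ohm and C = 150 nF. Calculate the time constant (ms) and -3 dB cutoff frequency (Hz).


Time constant: tau = R * C.
tau = 68000 * 1.50e-07 = 0.0102 s
tau = 10.2 ms
Cutoff frequency: fc = 1 / (2*pi*R*C).
fc = 1 / (2*pi*0.0102) = 15.6 Hz

tau = 10.2 ms, fc = 15.6 Hz


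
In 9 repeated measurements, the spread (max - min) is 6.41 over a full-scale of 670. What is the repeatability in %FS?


Repeatability = (spread / full scale) * 100%.
R = (6.41 / 670) * 100
R = 0.957 %FS

0.957 %FS


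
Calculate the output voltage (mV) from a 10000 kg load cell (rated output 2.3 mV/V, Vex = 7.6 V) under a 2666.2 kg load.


Vout = rated_output * Vex * (load / capacity).
Vout = 2.3 * 7.6 * (2666.2 / 10000)
Vout = 2.3 * 7.6 * 0.26662
Vout = 4.661 mV

4.661 mV


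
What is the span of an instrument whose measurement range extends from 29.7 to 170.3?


Span = upper range - lower range.
Span = 170.3 - (29.7)
Span = 140.6

140.6


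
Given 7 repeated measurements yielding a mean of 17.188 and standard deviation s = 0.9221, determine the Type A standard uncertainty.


The standard uncertainty for Type A evaluation is u = s / sqrt(n).
u = 0.9221 / sqrt(7)
u = 0.9221 / 2.6458
u = 0.3485

0.3485


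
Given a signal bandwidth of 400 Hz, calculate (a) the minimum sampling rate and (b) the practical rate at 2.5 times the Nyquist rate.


By Nyquist theorem, fs_min = 2 * fmax.
fs_min = 2 * 400 = 800 Hz
Practical rate = 2.5 * fs_min = 2.5 * 800 = 2000 Hz

fs_min = 800 Hz, fs_practical = 2000 Hz


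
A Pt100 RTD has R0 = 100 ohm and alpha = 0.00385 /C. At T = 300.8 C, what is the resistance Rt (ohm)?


The RTD equation: Rt = R0 * (1 + alpha * T).
Rt = 100 * (1 + 0.00385 * 300.8)
Rt = 100 * (1 + 1.15808)
Rt = 100 * 2.15808
Rt = 215.808 ohm

215.808 ohm


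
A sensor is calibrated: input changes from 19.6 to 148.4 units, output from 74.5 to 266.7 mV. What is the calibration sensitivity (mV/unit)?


Sensitivity = (y2 - y1) / (x2 - x1).
S = (266.7 - 74.5) / (148.4 - 19.6)
S = 192.2 / 128.8
S = 1.4922 mV/unit

1.4922 mV/unit


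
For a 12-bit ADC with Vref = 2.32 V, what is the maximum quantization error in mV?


The maximum quantization error is +/- LSB/2.
LSB = Vref / 2^n = 2.32 / 4096 = 0.00056641 V
Max error = LSB / 2 = 0.00056641 / 2 = 0.0002832 V
Max error = 0.2832 mV

0.2832 mV


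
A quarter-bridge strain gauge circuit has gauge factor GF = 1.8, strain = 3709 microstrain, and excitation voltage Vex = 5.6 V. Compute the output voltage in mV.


Quarter bridge output: Vout = (GF * epsilon * Vex) / 4.
Vout = (1.8 * 3709e-6 * 5.6) / 4
Vout = 0.03738672 / 4 V
Vout = 0.00934668 V = 9.3467 mV

9.3467 mV


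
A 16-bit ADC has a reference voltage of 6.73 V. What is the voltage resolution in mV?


The resolution (LSB) of an ADC is Vref / 2^n.
LSB = 6.73 / 2^16
LSB = 6.73 / 65536
LSB = 0.00010269 V = 0.10269165 mV

0.10269165 mV


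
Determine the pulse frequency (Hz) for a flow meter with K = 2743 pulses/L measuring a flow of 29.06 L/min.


Frequency = K * Q / 60 (converting L/min to L/s).
f = 2743 * 29.06 / 60
f = 79711.58 / 60
f = 1328.53 Hz

1328.53 Hz


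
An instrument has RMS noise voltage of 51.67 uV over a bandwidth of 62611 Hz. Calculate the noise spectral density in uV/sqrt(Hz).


Noise spectral density = Vrms / sqrt(BW).
NSD = 51.67 / sqrt(62611)
NSD = 51.67 / 250.2219
NSD = 0.2065 uV/sqrt(Hz)

0.2065 uV/sqrt(Hz)


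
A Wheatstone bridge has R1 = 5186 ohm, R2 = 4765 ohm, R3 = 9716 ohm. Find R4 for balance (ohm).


At balance: R1*R4 = R2*R3, so R4 = R2*R3/R1.
R4 = 4765 * 9716 / 5186
R4 = 46296740 / 5186
R4 = 8927.25 ohm

8927.25 ohm


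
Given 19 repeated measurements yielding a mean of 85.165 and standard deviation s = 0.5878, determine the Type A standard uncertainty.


The standard uncertainty for Type A evaluation is u = s / sqrt(n).
u = 0.5878 / sqrt(19)
u = 0.5878 / 4.3589
u = 0.1349

0.1349


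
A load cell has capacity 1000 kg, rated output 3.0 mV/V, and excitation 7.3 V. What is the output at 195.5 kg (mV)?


Vout = rated_output * Vex * (load / capacity).
Vout = 3.0 * 7.3 * (195.5 / 1000)
Vout = 3.0 * 7.3 * 0.1955
Vout = 4.281 mV

4.281 mV


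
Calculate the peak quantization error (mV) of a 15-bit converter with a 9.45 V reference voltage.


The maximum quantization error is +/- LSB/2.
LSB = Vref / 2^n = 9.45 / 32768 = 0.00028839 V
Max error = LSB / 2 = 0.00028839 / 2 = 0.0001442 V
Max error = 0.1442 mV

0.1442 mV


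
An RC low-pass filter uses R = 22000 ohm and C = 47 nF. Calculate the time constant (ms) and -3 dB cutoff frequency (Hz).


Time constant: tau = R * C.
tau = 22000 * 4.70e-08 = 0.001034 s
tau = 1.034 ms
Cutoff frequency: fc = 1 / (2*pi*R*C).
fc = 1 / (2*pi*0.001034) = 153.92 Hz

tau = 1.034 ms, fc = 153.92 Hz


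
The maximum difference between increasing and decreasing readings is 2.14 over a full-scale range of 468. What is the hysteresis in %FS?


Hysteresis = (max difference / full scale) * 100%.
H = (2.14 / 468) * 100
H = 0.457 %FS

0.457 %FS


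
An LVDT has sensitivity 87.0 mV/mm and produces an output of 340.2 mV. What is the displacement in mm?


Displacement = Vout / sensitivity.
d = 340.2 / 87.0
d = 3.91 mm

3.91 mm


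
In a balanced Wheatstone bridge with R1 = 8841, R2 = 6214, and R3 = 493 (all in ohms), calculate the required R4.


At balance: R1*R4 = R2*R3, so R4 = R2*R3/R1.
R4 = 6214 * 493 / 8841
R4 = 3063502 / 8841
R4 = 346.51 ohm

346.51 ohm


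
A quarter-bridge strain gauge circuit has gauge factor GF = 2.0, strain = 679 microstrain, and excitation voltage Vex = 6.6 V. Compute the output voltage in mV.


Quarter bridge output: Vout = (GF * epsilon * Vex) / 4.
Vout = (2.0 * 679e-6 * 6.6) / 4
Vout = 0.0089628 / 4 V
Vout = 0.0022407 V = 2.2407 mV

2.2407 mV


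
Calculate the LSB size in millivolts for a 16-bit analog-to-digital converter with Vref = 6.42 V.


The resolution (LSB) of an ADC is Vref / 2^n.
LSB = 6.42 / 2^16
LSB = 6.42 / 65536
LSB = 9.796e-05 V = 0.09796143 mV

0.09796143 mV


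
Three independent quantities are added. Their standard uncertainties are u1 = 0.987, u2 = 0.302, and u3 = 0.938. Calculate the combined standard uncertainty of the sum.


For a sum of independent quantities, uc = sqrt(u1^2 + u2^2 + u3^2).
uc = sqrt(0.987^2 + 0.302^2 + 0.938^2)
uc = sqrt(0.974169 + 0.091204 + 0.879844)
uc = 1.3947

1.3947


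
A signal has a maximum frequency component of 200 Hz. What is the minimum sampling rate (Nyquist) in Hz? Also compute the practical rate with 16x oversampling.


By Nyquist theorem, fs_min = 2 * fmax.
fs_min = 2 * 200 = 400 Hz
Practical rate = 16 * fs_min = 16 * 400 = 6400 Hz

fs_min = 400 Hz, fs_practical = 6400 Hz


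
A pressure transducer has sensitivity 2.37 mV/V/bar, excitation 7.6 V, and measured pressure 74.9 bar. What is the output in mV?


Output = sensitivity * Vex * P.
Vout = 2.37 * 7.6 * 74.9
Vout = 18.012 * 74.9
Vout = 1349.1 mV

1349.1 mV


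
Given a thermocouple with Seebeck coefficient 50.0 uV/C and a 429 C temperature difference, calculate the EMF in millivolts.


The thermocouple output V = sensitivity * dT.
V = 50.0 uV/C * 429 C
V = 21450.0 uV
V = 21.45 mV

21.45 mV


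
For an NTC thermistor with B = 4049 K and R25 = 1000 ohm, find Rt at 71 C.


NTC thermistor equation: Rt = R25 * exp(B * (1/T - 1/T25)).
T in Kelvin: 344.15 K, T25 = 298.15 K
1/T - 1/T25 = 1/344.15 - 1/298.15 = -0.00044831
B * (1/T - 1/T25) = 4049 * -0.00044831 = -1.8152
Rt = 1000 * exp(-1.8152) = 162.8 ohm

162.8 ohm


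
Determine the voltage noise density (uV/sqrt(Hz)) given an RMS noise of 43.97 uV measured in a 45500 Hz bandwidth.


Noise spectral density = Vrms / sqrt(BW).
NSD = 43.97 / sqrt(45500)
NSD = 43.97 / 213.3073
NSD = 0.2061 uV/sqrt(Hz)

0.2061 uV/sqrt(Hz)


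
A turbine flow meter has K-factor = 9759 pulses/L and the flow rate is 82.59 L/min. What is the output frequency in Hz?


Frequency = K * Q / 60 (converting L/min to L/s).
f = 9759 * 82.59 / 60
f = 805995.81 / 60
f = 13433.26 Hz

13433.26 Hz


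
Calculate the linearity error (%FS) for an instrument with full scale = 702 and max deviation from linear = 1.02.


Linearity error = (max deviation / full scale) * 100%.
Linearity = (1.02 / 702) * 100
Linearity = 0.145 %FS

0.145 %FS


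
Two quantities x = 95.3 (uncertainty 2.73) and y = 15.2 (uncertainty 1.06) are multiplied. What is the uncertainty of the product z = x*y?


For a product z = x*y, the relative uncertainty is:
uz/z = sqrt((ux/x)^2 + (uy/y)^2)
Relative uncertainties: ux/x = 2.73/95.3 = 0.028646
uy/y = 1.06/15.2 = 0.069737
z = 95.3 * 15.2 = 1448.6
uz = 1448.6 * sqrt(0.028646^2 + 0.069737^2) = 109.209

109.209


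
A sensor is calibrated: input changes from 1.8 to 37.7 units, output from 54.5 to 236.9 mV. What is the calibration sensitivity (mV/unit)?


Sensitivity = (y2 - y1) / (x2 - x1).
S = (236.9 - 54.5) / (37.7 - 1.8)
S = 182.4 / 35.9
S = 5.0808 mV/unit

5.0808 mV/unit


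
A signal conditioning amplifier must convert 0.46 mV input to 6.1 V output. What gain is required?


Gain = Vout / Vin (converting to same units).
G = 6.1 V / 0.46 mV
G = 6100.0 mV / 0.46 mV
G = 13260.87

13260.87


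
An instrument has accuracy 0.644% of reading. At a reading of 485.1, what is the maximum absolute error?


Absolute error = (accuracy% / 100) * reading.
Error = (0.644 / 100) * 485.1
Error = 0.00644 * 485.1
Error = 3.124

3.124


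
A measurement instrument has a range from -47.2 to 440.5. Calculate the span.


Span = upper range - lower range.
Span = 440.5 - (-47.2)
Span = 487.7

487.7


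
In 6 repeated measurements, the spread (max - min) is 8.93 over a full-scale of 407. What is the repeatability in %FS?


Repeatability = (spread / full scale) * 100%.
R = (8.93 / 407) * 100
R = 2.194 %FS

2.194 %FS


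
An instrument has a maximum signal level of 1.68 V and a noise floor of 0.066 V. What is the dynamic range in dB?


Dynamic range = 20 * log10(Vmax / Vnoise).
DR = 20 * log10(1.68 / 0.066)
DR = 20 * log10(25.45)
DR = 28.12 dB

28.12 dB


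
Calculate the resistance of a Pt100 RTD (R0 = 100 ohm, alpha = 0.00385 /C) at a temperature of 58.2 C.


The RTD equation: Rt = R0 * (1 + alpha * T).
Rt = 100 * (1 + 0.00385 * 58.2)
Rt = 100 * (1 + 0.22407)
Rt = 100 * 1.22407
Rt = 122.407 ohm

122.407 ohm


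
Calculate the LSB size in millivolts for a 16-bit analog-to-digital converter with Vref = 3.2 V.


The resolution (LSB) of an ADC is Vref / 2^n.
LSB = 3.2 / 2^16
LSB = 3.2 / 65536
LSB = 4.883e-05 V = 0.04882812 mV

0.04882812 mV


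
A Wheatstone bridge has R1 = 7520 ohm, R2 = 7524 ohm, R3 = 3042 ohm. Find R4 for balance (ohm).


At balance: R1*R4 = R2*R3, so R4 = R2*R3/R1.
R4 = 7524 * 3042 / 7520
R4 = 22888008 / 7520
R4 = 3043.62 ohm

3043.62 ohm


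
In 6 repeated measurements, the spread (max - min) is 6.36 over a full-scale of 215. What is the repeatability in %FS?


Repeatability = (spread / full scale) * 100%.
R = (6.36 / 215) * 100
R = 2.958 %FS

2.958 %FS


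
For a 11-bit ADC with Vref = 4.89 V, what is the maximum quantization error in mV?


The maximum quantization error is +/- LSB/2.
LSB = Vref / 2^n = 4.89 / 2048 = 0.0023877 V
Max error = LSB / 2 = 0.0023877 / 2 = 0.00119385 V
Max error = 1.1938 mV

1.1938 mV


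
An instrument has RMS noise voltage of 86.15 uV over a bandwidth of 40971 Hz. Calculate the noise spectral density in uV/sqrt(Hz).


Noise spectral density = Vrms / sqrt(BW).
NSD = 86.15 / sqrt(40971)
NSD = 86.15 / 202.4129
NSD = 0.4256 uV/sqrt(Hz)

0.4256 uV/sqrt(Hz)


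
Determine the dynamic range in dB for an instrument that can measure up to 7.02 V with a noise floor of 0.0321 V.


Dynamic range = 20 * log10(Vmax / Vnoise).
DR = 20 * log10(7.02 / 0.0321)
DR = 20 * log10(218.69)
DR = 46.8 dB

46.8 dB


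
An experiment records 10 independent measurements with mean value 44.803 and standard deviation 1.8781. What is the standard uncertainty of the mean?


The standard uncertainty for Type A evaluation is u = s / sqrt(n).
u = 1.8781 / sqrt(10)
u = 1.8781 / 3.1623
u = 0.5939

0.5939


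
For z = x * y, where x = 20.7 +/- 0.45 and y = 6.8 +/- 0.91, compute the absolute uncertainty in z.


For a product z = x*y, the relative uncertainty is:
uz/z = sqrt((ux/x)^2 + (uy/y)^2)
Relative uncertainties: ux/x = 0.45/20.7 = 0.021739
uy/y = 0.91/6.8 = 0.133824
z = 20.7 * 6.8 = 140.8
uz = 140.8 * sqrt(0.021739^2 + 0.133824^2) = 19.084

19.084


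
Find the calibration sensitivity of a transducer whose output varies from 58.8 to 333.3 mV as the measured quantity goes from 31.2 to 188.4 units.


Sensitivity = (y2 - y1) / (x2 - x1).
S = (333.3 - 58.8) / (188.4 - 31.2)
S = 274.5 / 157.2
S = 1.7462 mV/unit

1.7462 mV/unit


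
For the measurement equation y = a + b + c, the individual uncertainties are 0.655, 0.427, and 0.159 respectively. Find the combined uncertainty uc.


For a sum of independent quantities, uc = sqrt(u1^2 + u2^2 + u3^2).
uc = sqrt(0.655^2 + 0.427^2 + 0.159^2)
uc = sqrt(0.429025 + 0.182329 + 0.025281)
uc = 0.7979

0.7979


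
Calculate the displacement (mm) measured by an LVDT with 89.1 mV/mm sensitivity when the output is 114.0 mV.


Displacement = Vout / sensitivity.
d = 114.0 / 89.1
d = 1.279 mm

1.279 mm


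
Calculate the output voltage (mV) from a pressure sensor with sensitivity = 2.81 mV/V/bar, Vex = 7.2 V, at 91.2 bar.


Output = sensitivity * Vex * P.
Vout = 2.81 * 7.2 * 91.2
Vout = 20.232 * 91.2
Vout = 1845.16 mV

1845.16 mV


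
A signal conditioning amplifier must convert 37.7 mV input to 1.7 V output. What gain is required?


Gain = Vout / Vin (converting to same units).
G = 1.7 V / 37.7 mV
G = 1700.0 mV / 37.7 mV
G = 45.09

45.09


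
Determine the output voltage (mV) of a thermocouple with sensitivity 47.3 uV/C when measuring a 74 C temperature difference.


The thermocouple output V = sensitivity * dT.
V = 47.3 uV/C * 74 C
V = 3500.2 uV
V = 3.5 mV

3.5 mV


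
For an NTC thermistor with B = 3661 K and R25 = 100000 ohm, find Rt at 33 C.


NTC thermistor equation: Rt = R25 * exp(B * (1/T - 1/T25)).
T in Kelvin: 306.15 K, T25 = 298.15 K
1/T - 1/T25 = 1/306.15 - 1/298.15 = -8.764e-05
B * (1/T - 1/T25) = 3661 * -8.764e-05 = -0.3209
Rt = 100000 * exp(-0.3209) = 72552.2 ohm

72552.2 ohm


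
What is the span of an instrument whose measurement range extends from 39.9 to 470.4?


Span = upper range - lower range.
Span = 470.4 - (39.9)
Span = 430.5

430.5


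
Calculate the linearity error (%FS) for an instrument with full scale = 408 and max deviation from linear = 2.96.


Linearity error = (max deviation / full scale) * 100%.
Linearity = (2.96 / 408) * 100
Linearity = 0.725 %FS

0.725 %FS


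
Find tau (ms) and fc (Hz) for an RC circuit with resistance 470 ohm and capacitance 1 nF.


Time constant: tau = R * C.
tau = 470 * 1.00e-09 = 4.7e-07 s
tau = 0.0005 ms
Cutoff frequency: fc = 1 / (2*pi*R*C).
fc = 1 / (2*pi*4.7e-07) = 338627.54 Hz

tau = 0.0005 ms, fc = 338627.54 Hz


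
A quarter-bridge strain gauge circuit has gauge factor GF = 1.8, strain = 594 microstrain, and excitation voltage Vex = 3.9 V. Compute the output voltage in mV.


Quarter bridge output: Vout = (GF * epsilon * Vex) / 4.
Vout = (1.8 * 594e-6 * 3.9) / 4
Vout = 0.00416988 / 4 V
Vout = 0.00104247 V = 1.0425 mV

1.0425 mV


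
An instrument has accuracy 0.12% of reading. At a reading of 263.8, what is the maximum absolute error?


Absolute error = (accuracy% / 100) * reading.
Error = (0.12 / 100) * 263.8
Error = 0.0012 * 263.8
Error = 0.3166

0.3166


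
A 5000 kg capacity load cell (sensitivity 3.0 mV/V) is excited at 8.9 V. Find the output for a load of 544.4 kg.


Vout = rated_output * Vex * (load / capacity).
Vout = 3.0 * 8.9 * (544.4 / 5000)
Vout = 3.0 * 8.9 * 0.10888
Vout = 2.907 mV

2.907 mV


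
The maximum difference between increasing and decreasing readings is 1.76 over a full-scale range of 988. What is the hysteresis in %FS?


Hysteresis = (max difference / full scale) * 100%.
H = (1.76 / 988) * 100
H = 0.178 %FS

0.178 %FS


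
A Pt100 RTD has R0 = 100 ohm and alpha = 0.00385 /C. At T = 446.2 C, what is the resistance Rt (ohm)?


The RTD equation: Rt = R0 * (1 + alpha * T).
Rt = 100 * (1 + 0.00385 * 446.2)
Rt = 100 * (1 + 1.71787)
Rt = 100 * 2.71787
Rt = 271.787 ohm

271.787 ohm


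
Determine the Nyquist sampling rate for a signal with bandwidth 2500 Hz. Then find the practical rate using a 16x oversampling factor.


By Nyquist theorem, fs_min = 2 * fmax.
fs_min = 2 * 2500 = 5000 Hz
Practical rate = 16 * fs_min = 16 * 5000 = 80000 Hz

fs_min = 5000 Hz, fs_practical = 80000 Hz


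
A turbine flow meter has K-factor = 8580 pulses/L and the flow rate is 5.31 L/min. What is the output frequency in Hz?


Frequency = K * Q / 60 (converting L/min to L/s).
f = 8580 * 5.31 / 60
f = 45559.8 / 60
f = 759.33 Hz

759.33 Hz


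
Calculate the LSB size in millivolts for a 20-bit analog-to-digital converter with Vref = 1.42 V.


The resolution (LSB) of an ADC is Vref / 2^n.
LSB = 1.42 / 2^20
LSB = 1.42 / 1048576
LSB = 1.35e-06 V = 0.00135422 mV

0.00135422 mV


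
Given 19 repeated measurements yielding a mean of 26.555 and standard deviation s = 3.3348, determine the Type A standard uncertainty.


The standard uncertainty for Type A evaluation is u = s / sqrt(n).
u = 3.3348 / sqrt(19)
u = 3.3348 / 4.3589
u = 0.7651

0.7651


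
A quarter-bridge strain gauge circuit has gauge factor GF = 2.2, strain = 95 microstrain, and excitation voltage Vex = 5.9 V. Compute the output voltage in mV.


Quarter bridge output: Vout = (GF * epsilon * Vex) / 4.
Vout = (2.2 * 95e-6 * 5.9) / 4
Vout = 0.0012331 / 4 V
Vout = 0.00030828 V = 0.3083 mV

0.3083 mV


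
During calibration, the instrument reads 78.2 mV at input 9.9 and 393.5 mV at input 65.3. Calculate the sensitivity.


Sensitivity = (y2 - y1) / (x2 - x1).
S = (393.5 - 78.2) / (65.3 - 9.9)
S = 315.3 / 55.4
S = 5.6913 mV/unit

5.6913 mV/unit


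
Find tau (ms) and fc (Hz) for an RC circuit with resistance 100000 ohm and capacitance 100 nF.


Time constant: tau = R * C.
tau = 100000 * 1.00e-07 = 0.01 s
tau = 10.0 ms
Cutoff frequency: fc = 1 / (2*pi*R*C).
fc = 1 / (2*pi*0.01) = 15.92 Hz

tau = 10.0 ms, fc = 15.92 Hz


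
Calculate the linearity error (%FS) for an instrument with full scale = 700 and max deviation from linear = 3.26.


Linearity error = (max deviation / full scale) * 100%.
Linearity = (3.26 / 700) * 100
Linearity = 0.466 %FS

0.466 %FS


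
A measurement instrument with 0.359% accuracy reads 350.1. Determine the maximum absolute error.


Absolute error = (accuracy% / 100) * reading.
Error = (0.359 / 100) * 350.1
Error = 0.00359 * 350.1
Error = 1.2569

1.2569


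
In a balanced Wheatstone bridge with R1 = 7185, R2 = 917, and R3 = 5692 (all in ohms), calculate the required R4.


At balance: R1*R4 = R2*R3, so R4 = R2*R3/R1.
R4 = 917 * 5692 / 7185
R4 = 5219564 / 7185
R4 = 726.45 ohm

726.45 ohm


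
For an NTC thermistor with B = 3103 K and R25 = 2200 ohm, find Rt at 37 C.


NTC thermistor equation: Rt = R25 * exp(B * (1/T - 1/T25)).
T in Kelvin: 310.15 K, T25 = 298.15 K
1/T - 1/T25 = 1/310.15 - 1/298.15 = -0.00012977
B * (1/T - 1/T25) = 3103 * -0.00012977 = -0.4027
Rt = 2200 * exp(-0.4027) = 1470.8 ohm

1470.8 ohm


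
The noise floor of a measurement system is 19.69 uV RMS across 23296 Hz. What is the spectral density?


Noise spectral density = Vrms / sqrt(BW).
NSD = 19.69 / sqrt(23296)
NSD = 19.69 / 152.6303
NSD = 0.129 uV/sqrt(Hz)

0.129 uV/sqrt(Hz)


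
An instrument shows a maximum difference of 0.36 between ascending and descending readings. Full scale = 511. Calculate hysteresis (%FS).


Hysteresis = (max difference / full scale) * 100%.
H = (0.36 / 511) * 100
H = 0.07 %FS

0.07 %FS


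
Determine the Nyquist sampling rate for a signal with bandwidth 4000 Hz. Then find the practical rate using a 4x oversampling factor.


By Nyquist theorem, fs_min = 2 * fmax.
fs_min = 2 * 4000 = 8000 Hz
Practical rate = 4 * fs_min = 4 * 8000 = 32000 Hz

fs_min = 8000 Hz, fs_practical = 32000 Hz


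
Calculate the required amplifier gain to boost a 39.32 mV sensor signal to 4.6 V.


Gain = Vout / Vin (converting to same units).
G = 4.6 V / 39.32 mV
G = 4600.0 mV / 39.32 mV
G = 116.99

116.99


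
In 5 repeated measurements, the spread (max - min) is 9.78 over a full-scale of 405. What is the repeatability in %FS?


Repeatability = (spread / full scale) * 100%.
R = (9.78 / 405) * 100
R = 2.415 %FS

2.415 %FS


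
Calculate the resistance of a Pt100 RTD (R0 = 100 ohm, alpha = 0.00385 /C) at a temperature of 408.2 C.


The RTD equation: Rt = R0 * (1 + alpha * T).
Rt = 100 * (1 + 0.00385 * 408.2)
Rt = 100 * (1 + 1.57157)
Rt = 100 * 2.57157
Rt = 257.157 ohm

257.157 ohm


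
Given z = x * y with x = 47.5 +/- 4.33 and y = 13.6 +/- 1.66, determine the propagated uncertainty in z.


For a product z = x*y, the relative uncertainty is:
uz/z = sqrt((ux/x)^2 + (uy/y)^2)
Relative uncertainties: ux/x = 4.33/47.5 = 0.091158
uy/y = 1.66/13.6 = 0.122059
z = 47.5 * 13.6 = 646.0
uz = 646.0 * sqrt(0.091158^2 + 0.122059^2) = 98.413

98.413


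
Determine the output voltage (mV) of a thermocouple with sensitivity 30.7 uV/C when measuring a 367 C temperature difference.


The thermocouple output V = sensitivity * dT.
V = 30.7 uV/C * 367 C
V = 11266.9 uV
V = 11.267 mV

11.267 mV


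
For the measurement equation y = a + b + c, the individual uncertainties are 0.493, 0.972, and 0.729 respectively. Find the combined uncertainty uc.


For a sum of independent quantities, uc = sqrt(u1^2 + u2^2 + u3^2).
uc = sqrt(0.493^2 + 0.972^2 + 0.729^2)
uc = sqrt(0.243049 + 0.944784 + 0.531441)
uc = 1.3112

1.3112


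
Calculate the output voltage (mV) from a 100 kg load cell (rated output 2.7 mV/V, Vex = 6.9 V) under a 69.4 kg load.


Vout = rated_output * Vex * (load / capacity).
Vout = 2.7 * 6.9 * (69.4 / 100)
Vout = 2.7 * 6.9 * 0.694
Vout = 12.929 mV

12.929 mV


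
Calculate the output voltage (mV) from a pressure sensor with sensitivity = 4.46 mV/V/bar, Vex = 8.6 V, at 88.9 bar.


Output = sensitivity * Vex * P.
Vout = 4.46 * 8.6 * 88.9
Vout = 38.356 * 88.9
Vout = 3409.85 mV

3409.85 mV


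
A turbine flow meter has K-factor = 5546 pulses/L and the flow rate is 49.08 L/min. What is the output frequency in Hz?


Frequency = K * Q / 60 (converting L/min to L/s).
f = 5546 * 49.08 / 60
f = 272197.68 / 60
f = 4536.63 Hz

4536.63 Hz


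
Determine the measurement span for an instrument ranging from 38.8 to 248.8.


Span = upper range - lower range.
Span = 248.8 - (38.8)
Span = 210.0

210.0


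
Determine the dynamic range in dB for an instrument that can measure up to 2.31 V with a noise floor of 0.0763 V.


Dynamic range = 20 * log10(Vmax / Vnoise).
DR = 20 * log10(2.31 / 0.0763)
DR = 20 * log10(30.28)
DR = 29.62 dB

29.62 dB


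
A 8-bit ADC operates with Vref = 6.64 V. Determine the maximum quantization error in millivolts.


The maximum quantization error is +/- LSB/2.
LSB = Vref / 2^n = 6.64 / 256 = 0.0259375 V
Max error = LSB / 2 = 0.0259375 / 2 = 0.01296875 V
Max error = 12.9688 mV

12.9688 mV


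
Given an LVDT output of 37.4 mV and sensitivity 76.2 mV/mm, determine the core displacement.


Displacement = Vout / sensitivity.
d = 37.4 / 76.2
d = 0.491 mm

0.491 mm


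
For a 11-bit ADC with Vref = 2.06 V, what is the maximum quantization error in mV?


The maximum quantization error is +/- LSB/2.
LSB = Vref / 2^n = 2.06 / 2048 = 0.00100586 V
Max error = LSB / 2 = 0.00100586 / 2 = 0.00050293 V
Max error = 0.5029 mV

0.5029 mV


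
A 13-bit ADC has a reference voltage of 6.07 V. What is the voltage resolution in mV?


The resolution (LSB) of an ADC is Vref / 2^n.
LSB = 6.07 / 2^13
LSB = 6.07 / 8192
LSB = 0.00074097 V = 0.7409668 mV

0.7409668 mV


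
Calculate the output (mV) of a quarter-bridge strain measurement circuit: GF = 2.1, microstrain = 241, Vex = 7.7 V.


Quarter bridge output: Vout = (GF * epsilon * Vex) / 4.
Vout = (2.1 * 241e-6 * 7.7) / 4
Vout = 0.00389697 / 4 V
Vout = 0.00097424 V = 0.9742 mV

0.9742 mV


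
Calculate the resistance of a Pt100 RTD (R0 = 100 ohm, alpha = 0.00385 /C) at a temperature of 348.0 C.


The RTD equation: Rt = R0 * (1 + alpha * T).
Rt = 100 * (1 + 0.00385 * 348.0)
Rt = 100 * (1 + 1.3398)
Rt = 100 * 2.3398
Rt = 233.98 ohm

233.98 ohm


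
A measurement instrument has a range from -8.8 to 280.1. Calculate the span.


Span = upper range - lower range.
Span = 280.1 - (-8.8)
Span = 288.9

288.9


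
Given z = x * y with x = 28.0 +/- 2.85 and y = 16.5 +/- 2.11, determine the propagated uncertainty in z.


For a product z = x*y, the relative uncertainty is:
uz/z = sqrt((ux/x)^2 + (uy/y)^2)
Relative uncertainties: ux/x = 2.85/28.0 = 0.101786
uy/y = 2.11/16.5 = 0.127879
z = 28.0 * 16.5 = 462.0
uz = 462.0 * sqrt(0.101786^2 + 0.127879^2) = 75.51

75.51


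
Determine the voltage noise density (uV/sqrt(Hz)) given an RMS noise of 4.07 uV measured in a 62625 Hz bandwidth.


Noise spectral density = Vrms / sqrt(BW).
NSD = 4.07 / sqrt(62625)
NSD = 4.07 / 250.2499
NSD = 0.0163 uV/sqrt(Hz)

0.0163 uV/sqrt(Hz)


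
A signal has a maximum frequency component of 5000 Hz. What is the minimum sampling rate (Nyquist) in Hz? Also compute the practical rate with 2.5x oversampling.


By Nyquist theorem, fs_min = 2 * fmax.
fs_min = 2 * 5000 = 10000 Hz
Practical rate = 2.5 * fs_min = 2.5 * 10000 = 25000 Hz

fs_min = 10000 Hz, fs_practical = 25000 Hz


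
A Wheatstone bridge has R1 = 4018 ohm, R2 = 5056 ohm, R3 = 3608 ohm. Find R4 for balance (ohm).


At balance: R1*R4 = R2*R3, so R4 = R2*R3/R1.
R4 = 5056 * 3608 / 4018
R4 = 18242048 / 4018
R4 = 4540.08 ohm

4540.08 ohm


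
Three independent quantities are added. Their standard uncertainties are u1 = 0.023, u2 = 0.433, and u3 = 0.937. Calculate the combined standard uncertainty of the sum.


For a sum of independent quantities, uc = sqrt(u1^2 + u2^2 + u3^2).
uc = sqrt(0.023^2 + 0.433^2 + 0.937^2)
uc = sqrt(0.000529 + 0.187489 + 0.877969)
uc = 1.0325

1.0325


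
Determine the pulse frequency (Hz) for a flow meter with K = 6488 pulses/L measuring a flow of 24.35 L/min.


Frequency = K * Q / 60 (converting L/min to L/s).
f = 6488 * 24.35 / 60
f = 157982.8 / 60
f = 2633.05 Hz

2633.05 Hz


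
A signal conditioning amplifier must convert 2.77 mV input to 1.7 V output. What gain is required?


Gain = Vout / Vin (converting to same units).
G = 1.7 V / 2.77 mV
G = 1700.0 mV / 2.77 mV
G = 613.72

613.72


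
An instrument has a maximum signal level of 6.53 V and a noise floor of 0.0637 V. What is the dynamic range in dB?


Dynamic range = 20 * log10(Vmax / Vnoise).
DR = 20 * log10(6.53 / 0.0637)
DR = 20 * log10(102.51)
DR = 40.22 dB

40.22 dB


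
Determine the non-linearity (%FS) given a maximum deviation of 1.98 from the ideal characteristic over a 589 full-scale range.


Linearity error = (max deviation / full scale) * 100%.
Linearity = (1.98 / 589) * 100
Linearity = 0.336 %FS

0.336 %FS


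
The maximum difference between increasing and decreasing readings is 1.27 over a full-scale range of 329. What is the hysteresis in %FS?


Hysteresis = (max difference / full scale) * 100%.
H = (1.27 / 329) * 100
H = 0.386 %FS

0.386 %FS


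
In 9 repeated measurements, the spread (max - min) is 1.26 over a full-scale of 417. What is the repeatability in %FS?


Repeatability = (spread / full scale) * 100%.
R = (1.26 / 417) * 100
R = 0.302 %FS

0.302 %FS


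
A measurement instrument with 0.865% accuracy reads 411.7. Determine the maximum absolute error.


Absolute error = (accuracy% / 100) * reading.
Error = (0.865 / 100) * 411.7
Error = 0.00865 * 411.7
Error = 3.5612

3.5612


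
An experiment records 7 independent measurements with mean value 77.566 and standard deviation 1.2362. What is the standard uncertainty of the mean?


The standard uncertainty for Type A evaluation is u = s / sqrt(n).
u = 1.2362 / sqrt(7)
u = 1.2362 / 2.6458
u = 0.4672

0.4672


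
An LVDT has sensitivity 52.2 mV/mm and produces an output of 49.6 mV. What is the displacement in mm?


Displacement = Vout / sensitivity.
d = 49.6 / 52.2
d = 0.95 mm

0.95 mm


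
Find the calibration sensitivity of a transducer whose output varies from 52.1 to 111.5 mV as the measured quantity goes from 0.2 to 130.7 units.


Sensitivity = (y2 - y1) / (x2 - x1).
S = (111.5 - 52.1) / (130.7 - 0.2)
S = 59.4 / 130.5
S = 0.4552 mV/unit

0.4552 mV/unit


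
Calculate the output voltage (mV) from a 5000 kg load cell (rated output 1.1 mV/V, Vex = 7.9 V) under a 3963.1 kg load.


Vout = rated_output * Vex * (load / capacity).
Vout = 1.1 * 7.9 * (3963.1 / 5000)
Vout = 1.1 * 7.9 * 0.79262
Vout = 6.888 mV

6.888 mV


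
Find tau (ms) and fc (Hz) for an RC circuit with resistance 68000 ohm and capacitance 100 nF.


Time constant: tau = R * C.
tau = 68000 * 1.00e-07 = 0.0068 s
tau = 6.8 ms
Cutoff frequency: fc = 1 / (2*pi*R*C).
fc = 1 / (2*pi*0.0068) = 23.41 Hz

tau = 6.8 ms, fc = 23.41 Hz


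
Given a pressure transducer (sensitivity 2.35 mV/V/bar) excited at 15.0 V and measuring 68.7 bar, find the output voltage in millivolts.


Output = sensitivity * Vex * P.
Vout = 2.35 * 15.0 * 68.7
Vout = 35.25 * 68.7
Vout = 2421.68 mV

2421.68 mV


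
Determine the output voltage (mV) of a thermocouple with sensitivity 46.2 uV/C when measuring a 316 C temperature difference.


The thermocouple output V = sensitivity * dT.
V = 46.2 uV/C * 316 C
V = 14599.2 uV
V = 14.599 mV

14.599 mV


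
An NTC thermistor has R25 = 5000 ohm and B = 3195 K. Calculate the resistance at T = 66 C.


NTC thermistor equation: Rt = R25 * exp(B * (1/T - 1/T25)).
T in Kelvin: 339.15 K, T25 = 298.15 K
1/T - 1/T25 = 1/339.15 - 1/298.15 = -0.00040547
B * (1/T - 1/T25) = 3195 * -0.00040547 = -1.2955
Rt = 5000 * exp(-1.2955) = 1368.8 ohm

1368.8 ohm


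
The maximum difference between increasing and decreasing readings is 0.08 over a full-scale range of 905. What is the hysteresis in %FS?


Hysteresis = (max difference / full scale) * 100%.
H = (0.08 / 905) * 100
H = 0.009 %FS

0.009 %FS


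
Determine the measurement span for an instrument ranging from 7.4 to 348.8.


Span = upper range - lower range.
Span = 348.8 - (7.4)
Span = 341.4

341.4


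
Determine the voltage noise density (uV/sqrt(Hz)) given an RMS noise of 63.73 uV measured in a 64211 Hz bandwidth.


Noise spectral density = Vrms / sqrt(BW).
NSD = 63.73 / sqrt(64211)
NSD = 63.73 / 253.3989
NSD = 0.2515 uV/sqrt(Hz)

0.2515 uV/sqrt(Hz)


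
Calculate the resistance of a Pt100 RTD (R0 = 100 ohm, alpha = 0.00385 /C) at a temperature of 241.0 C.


The RTD equation: Rt = R0 * (1 + alpha * T).
Rt = 100 * (1 + 0.00385 * 241.0)
Rt = 100 * (1 + 0.92785)
Rt = 100 * 1.92785
Rt = 192.785 ohm

192.785 ohm


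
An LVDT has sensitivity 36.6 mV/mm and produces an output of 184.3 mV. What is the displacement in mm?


Displacement = Vout / sensitivity.
d = 184.3 / 36.6
d = 5.036 mm

5.036 mm


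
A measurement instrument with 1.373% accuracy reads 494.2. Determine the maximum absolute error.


Absolute error = (accuracy% / 100) * reading.
Error = (1.373 / 100) * 494.2
Error = 0.01373 * 494.2
Error = 6.7854

6.7854
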